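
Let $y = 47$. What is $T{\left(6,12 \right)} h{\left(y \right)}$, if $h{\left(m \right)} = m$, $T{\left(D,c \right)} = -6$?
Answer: $-282$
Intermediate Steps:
$T{\left(6,12 \right)} h{\left(y \right)} = \left(-6\right) 47 = -282$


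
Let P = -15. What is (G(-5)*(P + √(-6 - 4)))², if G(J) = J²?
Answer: 134375 - 18750*I*√10 ≈ 1.3438e+5 - 59293.0*I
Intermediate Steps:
(G(-5)*(P + √(-6 - 4)))² = ((-5)²*(-15 + √(-6 - 4)))² = (25*(-15 + √(-10)))² = (25*(-15 + I*√10))² = (-375 + 25*I*√10)²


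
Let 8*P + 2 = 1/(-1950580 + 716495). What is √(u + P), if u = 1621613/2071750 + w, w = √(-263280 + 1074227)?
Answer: √(22286855028499595039610 + 41835485778506054410000*√810947)/204537247900 ≈ 30.018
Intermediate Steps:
w = √810947 ≈ 900.53
u = 1621613/2071750 + √810947 ≈ 901.31
P = -2468171/9872680 (P = -¼ + 1/(8*(-1950580 + 716495)) = -¼ + (⅛)/(-1234085) = -¼ + (⅛)*(-1/1234085) = -¼ - 1/9872680 = -2468171/9872680 ≈ -0.25000)
√(u + P) = √((1621613/2071750 + √810947) - 2468171/9872680) = √(1089623296359/2045372479000 + √810947)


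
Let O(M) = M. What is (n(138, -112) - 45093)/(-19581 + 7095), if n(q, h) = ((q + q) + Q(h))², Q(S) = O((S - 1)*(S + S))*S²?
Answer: -100815142736066923/12486 ≈ -8.0743e+12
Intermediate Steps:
Q(S) = 2*S³*(-1 + S) (Q(S) = ((S - 1)*(S + S))*S² = ((-1 + S)*(2*S))*S² = (2*S*(-1 + S))*S² = 2*S³*(-1 + S))
n(q, h) = (2*q + 2*h³*(-1 + h))² (n(q, h) = ((q + q) + 2*h³*(-1 + h))² = (2*q + 2*h³*(-1 + h))²)
(n(138, -112) - 45093)/(-19581 + 7095) = (4*(138 + (-112)³*(-1 - 112))² - 45093)/(-19581 + 7095) = (4*(138 - 1404928*(-113))² - 45093)/(-12486) = (4*(138 + 158756864)² - 45093)*(-1/12486) = (4*158757002² - 45093)*(-1/12486) = (4*25203785684028004 - 45093)*(-1/12486) = (100815142736112016 - 45093)*(-1/12486) = 100815142736066923*(-1/12486) = -100815142736066923/12486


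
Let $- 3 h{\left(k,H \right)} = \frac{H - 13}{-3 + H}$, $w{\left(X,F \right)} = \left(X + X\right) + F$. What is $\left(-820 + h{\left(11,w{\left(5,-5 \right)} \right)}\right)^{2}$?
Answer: $\frac{6031936}{9} \approx 6.7022 \cdot 10^{5}$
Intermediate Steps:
$w{\left(X,F \right)} = F + 2 X$ ($w{\left(X,F \right)} = 2 X + F = F + 2 X$)
$h{\left(k,H \right)} = - \frac{-13 + H}{3 \left(-3 + H\right)}$ ($h{\left(k,H \right)} = - \frac{\left(H - 13\right) \frac{1}{-3 + H}}{3} = - \frac{\left(-13 + H\right) \frac{1}{-3 + H}}{3} = - \frac{\frac{1}{-3 + H} \left(-13 + H\right)}{3} = - \frac{-13 + H}{3 \left(-3 + H\right)}$)
$\left(-820 + h{\left(11,w{\left(5,-5 \right)} \right)}\right)^{2} = \left(-820 + \frac{13 - \left(-5 + 2 \cdot 5\right)}{3 \left(-3 + \left(-5 + 2 \cdot 5\right)\right)}\right)^{2} = \left(-820 + \frac{13 - \left(-5 + 10\right)}{3 \left(-3 + \left(-5 + 10\right)\right)}\right)^{2} = \left(-820 + \frac{13 - 5}{3 \left(-3 + 5\right)}\right)^{2} = \left(-820 + \frac{13 - 5}{3 \cdot 2}\right)^{2} = \left(-820 + \frac{1}{3} \cdot \frac{1}{2} \cdot 8\right)^{2} = \left(-820 + \frac{4}{3}\right)^{2} = \left(- \frac{2456}{3}\right)^{2} = \frac{6031936}{9}$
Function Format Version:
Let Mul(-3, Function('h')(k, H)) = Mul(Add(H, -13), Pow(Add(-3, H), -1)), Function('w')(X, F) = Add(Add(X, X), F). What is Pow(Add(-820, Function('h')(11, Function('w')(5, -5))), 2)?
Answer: Rational(6031936, 9) ≈ 6.7022e+5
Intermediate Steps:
Function('w')(X, F) = Add(F, Mul(2, X)) (Function('w')(X, F) = Add(Mul(2, X), F) = Add(F, Mul(2, X)))
Function('h')(k, H) = Mul(Rational(-1, 3), Pow(Add(-3, H), -1), Add(-13, H)) (Function('h')(k, H) = Mul(Rational(-1, 3), Mul(Add(H, -13), Pow(Add(-3, H), -1))) = Mul(Rational(-1, 3), Mul(Add(-13, H), Pow(Add(-3, H), -1))) = Mul(Rational(-1, 3), Mul(Pow(Add(-3, H), -1), Add(-13, H))) = Mul(Rational(-1, 3), Pow(Add(-3, H), -1), Add(-13, H)))
Pow(Add(-820, Function('h')(11, Function('w')(5, -5))), 2) = Pow(Add(-820, Mul(Rational(1, 3), Pow(Add(-3, Add(-5, Mul(2, 5))), -1), Add(13, Mul(-1, Add(-5, Mul(2, 5)))))), 2) = Pow(Add(-820, Mul(Rational(1, 3), Pow(Add(-3, Add(-5, 10)), -1), Add(13, Mul(-1, Add(-5, 10))))), 2) = Pow(Add(-820, Mul(Rational(1, 3), Pow(Add(-3, 5), -1), Add(13, Mul(-1, 5)))), 2) = Pow(Add(-820, Mul(Rational(1, 3), Pow(2, -1), Add(13, -5))), 2) = Pow(Add(-820, Mul(Rational(1, 3), Rational(1, 2), 8)), 2) = Pow(Add(-820, Rational(4, 3)), 2) = Pow(Rational(-2456, 3), 2) = Rational(6031936, 9)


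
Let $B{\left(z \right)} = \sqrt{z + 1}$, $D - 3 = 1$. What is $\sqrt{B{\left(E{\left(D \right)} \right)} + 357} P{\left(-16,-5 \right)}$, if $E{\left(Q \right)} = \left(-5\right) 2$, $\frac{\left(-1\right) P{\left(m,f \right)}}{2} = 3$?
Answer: $- 6 \sqrt{357 + 3 i} \approx -113.37 - 0.47633 i$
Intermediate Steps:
$D = 4$ ($D = 3 + 1 = 4$)
$P{\left(m,f \right)} = -6$ ($P{\left(m,f \right)} = \left(-2\right) 3 = -6$)
$E{\left(Q \right)} = -10$
$B{\left(z \right)} = \sqrt{1 + z}$
$\sqrt{B{\left(E{\left(D \right)} \right)} + 357} P{\left(-16,-5 \right)} = \sqrt{\sqrt{1 - 10} + 357} \left(-6\right) = \sqrt{\sqrt{-9} + 357} \left(-6\right) = \sqrt{3 i + 357} \left(-6\right) = \sqrt{357 + 3 i} \left(-6\right) = - 6 \sqrt{357 + 3 i}$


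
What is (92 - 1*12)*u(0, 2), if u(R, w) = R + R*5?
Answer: 0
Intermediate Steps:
u(R, w) = 6*R (u(R, w) = R + 5*R = 6*R)
(92 - 1*12)*u(0, 2) = (92 - 1*12)*(6*0) = (92 - 12)*0 = 80*0 = 0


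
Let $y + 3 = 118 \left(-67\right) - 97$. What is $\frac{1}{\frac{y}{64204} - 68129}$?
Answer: $- \frac{32102}{2187081161} \approx -1.4678 \cdot 10^{-5}$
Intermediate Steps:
$y = -8006$ ($y = -3 + \left(118 \left(-67\right) - 97\right) = -3 - 8003 = -8006$)
$\frac{1}{\frac{y}{64204} - 68129} = \frac{1}{- \frac{8006}{64204} - 68129} = \frac{1}{\left(-8006\right) \frac{1}{64204} - 68129} = \frac{1}{- \frac{4003}{32102} - 68129} = \frac{1}{- \frac{2187081161}{32102}} = - \frac{32102}{2187081161}$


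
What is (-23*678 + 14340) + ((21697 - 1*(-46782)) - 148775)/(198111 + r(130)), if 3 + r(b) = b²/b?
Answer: -124335374/99119 ≈ -1254.4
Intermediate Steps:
r(b) = -3 + b (r(b) = -3 + b²/b = -3 + b)
(-23*678 + 14340) + ((21697 - 1*(-46782)) - 148775)/(198111 + r(130)) = (-23*678 + 14340) + ((21697 - 1*(-46782)) - 148775)/(198111 + (-3 + 130)) = (-15594 + 14340) + ((21697 + 46782) - 148775)/(198111 + 127) = -1254 + (68479 - 148775)/198238 = -1254 - 80296*1/198238 = -1254 - 40148/99119 = -124335374/99119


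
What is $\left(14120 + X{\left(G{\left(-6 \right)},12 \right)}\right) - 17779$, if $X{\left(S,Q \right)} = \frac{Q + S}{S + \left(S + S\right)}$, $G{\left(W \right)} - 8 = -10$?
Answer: $- \frac{10982}{3} \approx -3660.7$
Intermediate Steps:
$G{\left(W \right)} = -2$ ($G{\left(W \right)} = 8 - 10 = -2$)
$X{\left(S,Q \right)} = \frac{Q + S}{3 S}$ ($X{\left(S,Q \right)} = \frac{Q + S}{S + 2 S} = \frac{Q + S}{3 S}$)
$\left(14120 + X{\left(G{\left(-6 \right)},12 \right)}\right) - 17779 = \left(14120 + \frac{12 - 2}{3 \left(-2\right)}\right) - 17779 = \left(14120 + \frac{1}{3} \left(- \frac{1}{2}\right) 10\right) - 17779 = \left(14120 - \frac{5}{3}\right) - 17779 = \frac{42355}{3} - 17779 = - \frac{10982}{3}$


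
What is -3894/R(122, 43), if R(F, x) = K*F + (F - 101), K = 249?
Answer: -1298/10133 ≈ -0.12810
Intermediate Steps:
R(F, x) = -101 + 250*F (R(F, x) = 249*F + (F - 101) = 249*F + (-101 + F) = -101 + 250*F)
-3894/R(122, 43) = -3894/(-101 + 250*122) = -3894/(-101 + 30500) = -3894/30399 = -3894*1/30399 = -1298/10133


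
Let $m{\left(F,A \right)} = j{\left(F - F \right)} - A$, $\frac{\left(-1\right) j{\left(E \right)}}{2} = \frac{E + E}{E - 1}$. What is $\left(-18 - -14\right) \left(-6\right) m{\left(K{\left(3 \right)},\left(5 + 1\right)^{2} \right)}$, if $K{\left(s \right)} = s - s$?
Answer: $-864$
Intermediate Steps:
$j{\left(E \right)} = - \frac{4 E}{-1 + E}$ ($j{\left(E \right)} = - 2 \frac{E + E}{E - 1} = - 2 \frac{2 E}{-1 + E} = - \frac{4 E}{-1 + E}$)
$K{\left(s \right)} = 0$
$m{\left(F,A \right)} = - A$ ($m{\left(F,A \right)} = - \frac{4 \left(F - F\right)}{-1 + \left(F - F\right)} - A = \left(-4\right) 0 \frac{1}{-1 + 0} - A = \left(-4\right) 0 \frac{1}{-1} - A = \left(-4\right) 0 \left(-1\right) - A = 0 - A = - A$)
$\left(-18 - -14\right) \left(-6\right) m{\left(K{\left(3 \right)},\left(5 + 1\right)^{2} \right)} = \left(-18 - -14\right) \left(-6\right) \left(- \left(5 + 1\right)^{2}\right) = \left(-18 + 14\right) \left(-6\right) \left(- 6^{2}\right) = \left(-4\right) \left(-6\right) \left(\left(-1\right) 36\right) = 24 \left(-36\right) = -864$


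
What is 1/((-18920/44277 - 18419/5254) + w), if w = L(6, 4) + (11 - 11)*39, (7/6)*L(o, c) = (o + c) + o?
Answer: 1628419506/15928004167 ≈ 0.10224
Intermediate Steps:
L(o, c) = 6*c/7 + 12*o/7 (L(o, c) = 6*((o + c) + o)/7 = 6*((c + o) + o)/7 = 6*(c + 2*o)/7 = 6*c/7 + 12*o/7)
w = 96/7 (w = ((6/7)*4 + (12/7)*6) + (11 - 11)*39 = (24/7 + 72/7) + 0*39 = 96/7 + 0 = 96/7 ≈ 13.714)
1/((-18920/44277 - 18419/5254) + w) = 1/((-18920/44277 - 18419/5254) + 96/7) = 1/(-914943743/232631358 + 96/7) = 1/(15928004167/1628419506) = 1628419506/15928004167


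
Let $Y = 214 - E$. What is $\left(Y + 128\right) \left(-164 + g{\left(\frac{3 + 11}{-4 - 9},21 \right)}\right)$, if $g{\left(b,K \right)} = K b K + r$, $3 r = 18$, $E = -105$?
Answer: $- \frac{3677916}{13} \approx -2.8292 \cdot 10^{5}$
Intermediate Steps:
$r = 6$ ($r = \frac{1}{3} \cdot 18 = 6$)
$g{\left(b,K \right)} = 6 + b K^{2}$ ($g{\left(b,K \right)} = K b K + 6 = b K^{2} + 6 = 6 + b K^{2}$)
$Y = 319$ ($Y = 214 - -105 = 214 + 105 = 319$)
$\left(Y + 128\right) \left(-164 + g{\left(\frac{3 + 11}{-4 - 9},21 \right)}\right) = \left(319 + 128\right) \left(-164 + \left(6 + \frac{3 + 11}{-4 - 9} \cdot 21^{2}\right)\right) = 447 \left(-164 + \left(6 + \frac{14}{-13} \cdot 441\right)\right) = 447 \left(-164 + \left(6 + 14 \left(- \frac{1}{13}\right) 441\right)\right) = 447 \left(-164 + \left(6 - \frac{6174}{13}\right)\right) = 447 \left(-164 - \frac{6096}{13}\right) = 447 \left(- \frac{8228}{13}\right) = - \frac{3677916}{13}$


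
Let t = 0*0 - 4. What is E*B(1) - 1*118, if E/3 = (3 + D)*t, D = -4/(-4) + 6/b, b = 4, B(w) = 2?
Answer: -250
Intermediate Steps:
t = -4 (t = 0 - 4 = -4)
D = 5/2 (D = -4/(-4) + 6/4 = -4*(-1/4) + 6*(1/4) = 1 + 3/2 = 5/2 ≈ 2.5000)
E = -66 (E = 3*((3 + 5/2)*(-4)) = 3*((11/2)*(-4)) = 3*(-22) = -66)
E*B(1) - 1*118 = -66*2 - 1*118 = -132 - 118 = -250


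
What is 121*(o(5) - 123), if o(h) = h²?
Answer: -11858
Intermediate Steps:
121*(o(5) - 123) = 121*(5² - 123) = 121*(25 - 123) = 121*(-98) = -11858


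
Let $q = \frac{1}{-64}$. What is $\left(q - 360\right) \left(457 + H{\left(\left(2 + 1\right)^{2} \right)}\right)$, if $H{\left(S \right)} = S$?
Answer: $- \frac{5368553}{32} \approx -1.6777 \cdot 10^{5}$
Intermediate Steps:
$q = - \frac{1}{64} \approx -0.015625$
$\left(q - 360\right) \left(457 + H{\left(\left(2 + 1\right)^{2} \right)}\right) = \left(- \frac{1}{64} - 360\right) \left(457 + \left(2 + 1\right)^{2}\right) = - \frac{23041 \left(457 + 3^{2}\right)}{64} = - \frac{23041 \left(457 + 9\right)}{64} = \left(- \frac{23041}{64}\right) 466 = - \frac{5368553}{32}$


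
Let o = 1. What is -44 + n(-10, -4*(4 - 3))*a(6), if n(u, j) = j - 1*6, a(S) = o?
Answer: -54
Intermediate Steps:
a(S) = 1
n(u, j) = -6 + j (n(u, j) = j - 6 = -6 + j)
-44 + n(-10, -4*(4 - 3))*a(6) = -44 + (-6 - 4*(4 - 3))*1 = -44 + (-6 - 4*1)*1 = -44 + (-6 - 4)*1 = -44 - 10*1 = -44 - 10 = -54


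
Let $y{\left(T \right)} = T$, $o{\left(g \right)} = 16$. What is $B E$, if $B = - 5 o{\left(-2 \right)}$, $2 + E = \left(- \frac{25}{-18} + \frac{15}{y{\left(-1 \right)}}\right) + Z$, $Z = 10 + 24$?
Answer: $- \frac{13240}{9} \approx -1471.1$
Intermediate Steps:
$Z = 34$
$E = \frac{331}{18}$ ($E = -2 + \left(\left(- \frac{25}{-18} + \frac{15}{-1}\right) + 34\right) = -2 + \left(\left(\left(-25\right) \left(- \frac{1}{18}\right) + 15 \left(-1\right)\right) + 34\right) = -2 + \left(\left(\frac{25}{18} - 15\right) + 34\right) = -2 + \left(- \frac{245}{18} + 34\right) = -2 + \frac{367}{18} = \frac{331}{18} \approx 18.389$)
$B = -80$ ($B = \left(-5\right) 16 = -80$)
$B E = \left(-80\right) \frac{331}{18} = - \frac{13240}{9}$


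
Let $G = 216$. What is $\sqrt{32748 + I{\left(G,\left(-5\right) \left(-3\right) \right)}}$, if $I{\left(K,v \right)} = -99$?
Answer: $\sqrt{32649} \approx 180.69$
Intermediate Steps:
$\sqrt{32748 + I{\left(G,\left(-5\right) \left(-3\right) \right)}} = \sqrt{32748 - 99} = \sqrt{32649}$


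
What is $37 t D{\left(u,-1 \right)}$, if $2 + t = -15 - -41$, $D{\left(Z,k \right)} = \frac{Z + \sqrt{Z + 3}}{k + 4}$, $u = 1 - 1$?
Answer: $296 \sqrt{3} \approx 512.69$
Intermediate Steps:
$u = 0$ ($u = 1 - 1 = 0$)
$D{\left(Z,k \right)} = \frac{Z + \sqrt{3 + Z}}{4 + k}$
$t = 24$ ($t = -2 - -26 = -2 + \left(-15 + 41\right) = -2 + 26 = 24$)
$37 t D{\left(u,-1 \right)} = 37 \cdot 24 \frac{0 + \sqrt{3 + 0}}{4 - 1} = 888 \frac{0 + \sqrt{3}}{3} = 888 \frac{\sqrt{3}}{3} = 296 \sqrt{3}$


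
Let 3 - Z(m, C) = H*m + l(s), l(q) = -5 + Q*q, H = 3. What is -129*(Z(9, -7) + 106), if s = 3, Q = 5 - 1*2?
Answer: -10062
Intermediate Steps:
Q = 3 (Q = 5 - 2 = 3)
l(q) = -5 + 3*q
Z(m, C) = -1 - 3*m (Z(m, C) = 3 - (3*m + (-5 + 3*3)) = 3 - (3*m + (-5 + 9)) = 3 - (3*m + 4) = 3 - (4 + 3*m) = 3 + (-4 - 3*m) = -1 - 3*m)
-129*(Z(9, -7) + 106) = -129*((-1 - 3*9) + 106) = -129*((-1 - 27) + 106) = -129*(-28 + 106) = -129*78 = -10062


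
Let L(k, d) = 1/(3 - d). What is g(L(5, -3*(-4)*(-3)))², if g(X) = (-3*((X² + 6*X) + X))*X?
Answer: 75076/390971529 ≈ 0.00019202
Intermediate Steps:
g(X) = X*(-21*X - 3*X²) (g(X) = (-3*(X² + 7*X))*X = (-21*X - 3*X²)*X = X*(-21*X - 3*X²))
g(L(5, -3*(-4)*(-3)))² = (3*(-1/(-3 - 3*(-4)*(-3)))²*(-7 - (-1)/(-3 - 3*(-4)*(-3))))² = (3*(-1/(-3 + 12*(-3)))²*(-7 - (-1)/(-3 + 12*(-3))))² = (3*(-1/(-3 - 36))²*(-7 - (-1)/(-3 - 36)))² = (3*(-1/(-39))²*(-7 - (-1)/(-39)))² = (3*(-1*(-1/39))²*(-7 - (-1)*(-1)/39))² = (3*(1/39)²*(-7 - 1*1/39))² = (3*(1/1521)*(-7 - 1/39))² = (3*(1/1521)*(-274/39))² = (-274/19773)² = 75076/390971529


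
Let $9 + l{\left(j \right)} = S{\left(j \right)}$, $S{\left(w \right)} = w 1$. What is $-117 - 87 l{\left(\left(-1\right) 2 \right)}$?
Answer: $840$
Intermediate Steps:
$S{\left(w \right)} = w$
$l{\left(j \right)} = -9 + j$
$-117 - 87 l{\left(\left(-1\right) 2 \right)} = -117 - 87 \left(-9 - 2\right) = -117 - -957 = -117 + 957 = 840$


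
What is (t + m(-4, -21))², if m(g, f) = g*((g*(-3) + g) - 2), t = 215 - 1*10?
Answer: 32761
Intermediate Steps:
t = 205 (t = 215 - 10 = 205)
m(g, f) = g*(-2 - 2*g) (m(g, f) = g*((-3*g + g) - 2) = g*(-2*g - 2) = g*(-2 - 2*g))
(t + m(-4, -21))² = (205 - 2*(-4)*(1 - 4))² = (205 - 2*(-4)*(-3))² = (205 - 24)² = 181² = 32761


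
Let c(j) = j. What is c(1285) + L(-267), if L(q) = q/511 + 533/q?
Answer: 174977893/136437 ≈ 1282.5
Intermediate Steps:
L(q) = 533/q + q/511 (L(q) = q*(1/511) + 533/q = q/511 + 533/q = 533/q + q/511)
c(1285) + L(-267) = 1285 + (533/(-267) + (1/511)*(-267)) = 1285 + (533*(-1/267) - 267/511) = 1285 + (-533/267 - 267/511) = 1285 - 343652/136437 = 174977893/136437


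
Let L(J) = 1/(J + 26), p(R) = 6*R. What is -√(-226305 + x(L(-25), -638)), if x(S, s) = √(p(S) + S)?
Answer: -I*√(226305 - √7) ≈ -475.71*I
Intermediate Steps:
L(J) = 1/(26 + J)
x(S, s) = √7*√S (x(S, s) = √(6*S + S) = √(7*S) = √7*√S)
-√(-226305 + x(L(-25), -638)) = -√(-226305 + √7*√(1/(26 - 25))) = -√(-226305 + √7*√(1/1)) = -√(-226305 + √7*√1) = -√(-226305 + √7*1) = -√(-226305 + √7)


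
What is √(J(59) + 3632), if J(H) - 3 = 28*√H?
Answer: √(3635 + 28*√59) ≈ 62.049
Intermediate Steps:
J(H) = 3 + 28*√H
√(J(59) + 3632) = √((3 + 28*√59) + 3632) = √(3635 + 28*√59)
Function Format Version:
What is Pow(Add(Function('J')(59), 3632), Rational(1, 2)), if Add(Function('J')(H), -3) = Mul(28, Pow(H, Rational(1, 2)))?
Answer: Pow(Add(3635, Mul(28, Pow(59, Rational(1, 2)))), Rational(1, 2)) ≈ 62.049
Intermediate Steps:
Function('J')(H) = Add(3, Mul(28, Pow(H, Rational(1, 2))))
Pow(Add(Function('J')(59), 3632), Rational(1, 2)) = Pow(Add(Add(3, Mul(28, Pow(59, Rational(1, 2)))), 3632), Rational(1, 2)) = Pow(Add(3635, Mul(28, Pow(59, Rational(1, 2)))), Rational(1, 2))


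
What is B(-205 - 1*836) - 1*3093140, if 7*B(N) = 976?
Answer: -21651004/7 ≈ -3.0930e+6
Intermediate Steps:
B(N) = 976/7 (B(N) = (1/7)*976 = 976/7)
B(-205 - 1*836) - 1*3093140 = 976/7 - 1*3093140 = 976/7 - 3093140 = -21651004/7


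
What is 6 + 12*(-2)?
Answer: -18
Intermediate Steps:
6 + 12*(-2) = 6 - 24 = -18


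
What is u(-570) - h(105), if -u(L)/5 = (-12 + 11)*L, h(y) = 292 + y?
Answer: -3247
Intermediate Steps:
u(L) = 5*L (u(L) = -5*(-12 + 11)*L = -(-5)*L = 5*L)
u(-570) - h(105) = 5*(-570) - (292 + 105) = -2850 - 1*397 = -2850 - 397 = -3247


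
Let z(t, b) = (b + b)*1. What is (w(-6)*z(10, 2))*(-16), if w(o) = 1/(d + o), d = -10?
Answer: 4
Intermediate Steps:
z(t, b) = 2*b (z(t, b) = (2*b)*1 = 2*b)
w(o) = 1/(-10 + o)
(w(-6)*z(10, 2))*(-16) = ((2*2)/(-10 - 6))*(-16) = (4/(-16))*(-16) = -1/16*4*(-16) = -1/4*(-16) = 4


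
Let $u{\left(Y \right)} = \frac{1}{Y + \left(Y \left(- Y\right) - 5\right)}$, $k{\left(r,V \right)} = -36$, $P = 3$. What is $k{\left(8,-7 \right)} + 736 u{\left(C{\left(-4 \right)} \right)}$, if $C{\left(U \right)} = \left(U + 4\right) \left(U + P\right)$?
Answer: $- \frac{916}{5} \approx -183.2$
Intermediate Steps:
$C{\left(U \right)} = \left(3 + U\right) \left(4 + U\right)$ ($C{\left(U \right)} = \left(U + 4\right) \left(U + 3\right) = \left(4 + U\right) \left(3 + U\right) = \left(3 + U\right) \left(4 + U\right)$)
$u{\left(Y \right)} = \frac{1}{-5 + Y - Y^{2}}$ ($u{\left(Y \right)} = \frac{1}{Y - \left(5 + Y^{2}\right)} = \frac{1}{-5 + Y - Y^{2}}$)
$k{\left(8,-7 \right)} + 736 u{\left(C{\left(-4 \right)} \right)} = -36 + 736 \left(- \frac{1}{5 + \left(12 + \left(-4\right)^{2} + 7 \left(-4\right)\right)^{2} - \left(12 + \left(-4\right)^{2} + 7 \left(-4\right)\right)}\right) = -36 + 736 \left(- \frac{1}{5 + \left(12 + 16 - 28\right)^{2} - \left(12 + 16 - 28\right)}\right) = -36 + 736 \left(- \frac{1}{5 + 0^{2} - 0}\right) = -36 + 736 \left(- \frac{1}{5 + 0 + 0}\right) = -36 + 736 \left(- \frac{1}{5}\right) = -36 - \frac{736}{5} = - \frac{916}{5}$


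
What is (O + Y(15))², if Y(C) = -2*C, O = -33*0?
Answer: 900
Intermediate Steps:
O = 0
(O + Y(15))² = (0 - 2*15)² = (0 - 30)² = (-30)² = 900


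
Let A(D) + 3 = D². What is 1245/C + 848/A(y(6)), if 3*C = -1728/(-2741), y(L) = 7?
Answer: 26244253/4416 ≈ 5943.0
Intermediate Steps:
C = 576/2741 (C = (-1728/(-2741))/3 = (-1728*(-1/2741))/3 = (⅓)*(1728/2741) = 576/2741 ≈ 0.21014)
A(D) = -3 + D²
1245/C + 848/A(y(6)) = 1245/(576/2741) + 848/(-3 + 7²) = 1245*(2741/576) + 848/(-3 + 49) = 1137515/192 + 848/46 = 1137515/192 + 848*(1/46) = 1137515/192 + 424/23 = 26244253/4416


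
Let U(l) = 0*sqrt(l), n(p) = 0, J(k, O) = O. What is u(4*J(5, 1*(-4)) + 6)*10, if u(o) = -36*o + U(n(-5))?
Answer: 3600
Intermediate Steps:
U(l) = 0
u(o) = -36*o (u(o) = -36*o + 0 = -36*o)
u(4*J(5, 1*(-4)) + 6)*10 = -36*(4*(1*(-4)) + 6)*10 = -36*(4*(-4) + 6)*10 = -36*(-16 + 6)*10 = -36*(-10)*10 = 360*10 = 3600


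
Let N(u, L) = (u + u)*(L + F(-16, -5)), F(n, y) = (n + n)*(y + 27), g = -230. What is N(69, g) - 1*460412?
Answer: -589304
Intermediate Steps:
F(n, y) = 2*n*(27 + y) (F(n, y) = (2*n)*(27 + y) = 2*n*(27 + y))
N(u, L) = 2*u*(-704 + L) (N(u, L) = (u + u)*(L + 2*(-16)*(27 - 5)) = (2*u)*(L + 2*(-16)*22) = (2*u)*(L - 704) = (2*u)*(-704 + L) = 2*u*(-704 + L))
N(69, g) - 1*460412 = 2*69*(-704 - 230) - 1*460412 = 2*69*(-934) - 460412 = -128892 - 460412 = -589304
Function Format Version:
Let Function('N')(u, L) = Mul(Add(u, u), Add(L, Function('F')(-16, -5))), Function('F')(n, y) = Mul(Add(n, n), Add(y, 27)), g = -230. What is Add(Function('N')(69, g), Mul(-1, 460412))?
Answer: -589304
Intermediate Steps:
Function('F')(n, y) = Mul(2, n, Add(27, y)) (Function('F')(n, y) = Mul(Mul(2, n), Add(27, y)) = Mul(2, n, Add(27, y)))
Function('N')(u, L) = Mul(2, u, Add(-704, L)) (Function('N')(u, L) = Mul(Add(u, u), Add(L, Mul(2, -16, Add(27, -5)))) = Mul(Mul(2, u), Add(L, Mul(2, -16, 22))) = Mul(Mul(2, u), Add(L, -704)) = Mul(Mul(2, u), Add(-704, L)) = Mul(2, u, Add(-704, L)))
Add(Function('N')(69, g), Mul(-1, 460412)) = Add(Mul(2, 69, Add(-704, -230)), Mul(-1, 460412)) = Add(Mul(2, 69, -934), -460412) = Add(-128892, -460412) = -589304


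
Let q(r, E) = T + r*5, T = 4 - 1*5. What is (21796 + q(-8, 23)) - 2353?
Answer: 19402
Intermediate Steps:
T = -1 (T = 4 - 5 = -1)
q(r, E) = -1 + 5*r (q(r, E) = -1 + r*5 = -1 + 5*r)
(21796 + q(-8, 23)) - 2353 = (21796 + (-1 + 5*(-8))) - 2353 = (21796 + (-1 - 40)) - 2353 = (21796 - 41) - 2353 = 21755 - 2353 = 19402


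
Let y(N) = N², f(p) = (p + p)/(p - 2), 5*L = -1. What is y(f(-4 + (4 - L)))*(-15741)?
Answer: -2332/3 ≈ -777.33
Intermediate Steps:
L = -⅕ (L = (⅕)*(-1) = -⅕ ≈ -0.20000)
f(p) = 2*p/(-2 + p) (f(p) = (2*p)/(-2 + p) = 2*p/(-2 + p))
y(f(-4 + (4 - L)))*(-15741) = (2*(-4 + (4 - 1*(-⅕)))/(-2 + (-4 + (4 - 1*(-⅕)))))²*(-15741) = (2*(-4 + (4 + ⅕))/(-2 + (-4 + (4 + ⅕))))²*(-15741) = (2*(-4 + 21/5)/(-2 + (-4 + 21/5)))²*(-15741) = (2*(⅕)/(-2 + ⅕))²*(-15741) = (2*(⅕)/(-9/5))²*(-15741) = (2*(⅕)*(-5/9))²*(-15741) = (-2/9)²*(-15741) = (4/81)*(-15741) = -2332/3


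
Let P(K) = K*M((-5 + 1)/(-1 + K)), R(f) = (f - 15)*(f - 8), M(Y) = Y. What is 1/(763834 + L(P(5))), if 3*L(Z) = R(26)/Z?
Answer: 5/3819104 ≈ 1.3092e-6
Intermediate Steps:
R(f) = (-15 + f)*(-8 + f)
P(K) = -4*K/(-1 + K) (P(K) = K*((-5 + 1)/(-1 + K)) = K*(-4/(-1 + K)) = -4*K/(-1 + K))
L(Z) = 66/Z (L(Z) = ((120 + 26² - 23*26)/Z)/3 = ((120 + 676 - 598)/Z)/3 = (198/Z)/3 = 66/Z)
1/(763834 + L(P(5))) = 1/(763834 + 66/((-4*5/(-1 + 5)))) = 1/(763834 + 66/((-4*5/4))) = 1/(763834 + 66/((-4*5*¼))) = 1/(763834 + 66/(-5)) = 1/(763834 + 66*(-⅕)) = 1/(763834 - 66/5) = 1/(3819104/5) = 5/3819104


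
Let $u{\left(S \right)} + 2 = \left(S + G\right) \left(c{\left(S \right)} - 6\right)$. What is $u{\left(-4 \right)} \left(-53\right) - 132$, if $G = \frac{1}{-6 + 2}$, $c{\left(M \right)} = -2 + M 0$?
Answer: $-1828$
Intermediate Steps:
$c{\left(M \right)} = -2$ ($c{\left(M \right)} = -2 + 0 = -2$)
$G = - \frac{1}{4}$ ($G = \frac{1}{-4} = - \frac{1}{4} \approx -0.25$)
$u{\left(S \right)} = - 8 S$ ($u{\left(S \right)} = -2 + \left(S - \frac{1}{4}\right) \left(-2 - 6\right) = -2 + \left(- \frac{1}{4} + S\right) \left(-8\right) = -2 - \left(-2 + 8 S\right) = - 8 S$)
$u{\left(-4 \right)} \left(-53\right) - 132 = \left(-8\right) \left(-4\right) \left(-53\right) - 132 = 32 \left(-53\right) - 132 = -1696 - 132 = -1828$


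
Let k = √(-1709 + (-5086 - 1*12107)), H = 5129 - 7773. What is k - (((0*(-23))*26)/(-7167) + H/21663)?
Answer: 2644/21663 + I*√18902 ≈ 0.12205 + 137.48*I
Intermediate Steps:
H = -2644
k = I*√18902 (k = √(-1709 + (-5086 - 12107)) = √(-1709 - 17193) = √(-18902) = I*√18902 ≈ 137.48*I)
k - (((0*(-23))*26)/(-7167) + H/21663) = I*√18902 - (((0*(-23))*26)/(-7167) - 2644/21663) = I*√18902 - ((0*26)*(-1/7167) - 2644*1/21663) = I*√18902 - (0*(-1/7167) - 2644/21663) = I*√18902 - (0 - 2644/21663) = I*√18902 - 1*(-2644/21663) = I*√18902 + 2644/21663 = 2644/21663 + I*√18902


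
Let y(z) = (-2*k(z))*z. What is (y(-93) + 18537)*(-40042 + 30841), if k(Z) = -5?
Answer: -162002007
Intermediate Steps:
y(z) = 10*z (y(z) = (-2*(-5))*z = 10*z)
(y(-93) + 18537)*(-40042 + 30841) = (10*(-93) + 18537)*(-40042 + 30841) = (-930 + 18537)*(-9201) = 17607*(-9201) = -162002007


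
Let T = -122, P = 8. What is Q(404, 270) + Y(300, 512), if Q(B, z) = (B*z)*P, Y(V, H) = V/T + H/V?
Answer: 3992324558/4575 ≈ 8.7264e+5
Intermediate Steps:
Y(V, H) = -V/122 + H/V (Y(V, H) = V/(-122) + H/V = V*(-1/122) + H/V = -V/122 + H/V)
Q(B, z) = 8*B*z (Q(B, z) = (B*z)*8 = 8*B*z)
Q(404, 270) + Y(300, 512) = 8*404*270 + (-1/122*300 + 512/300) = 872640 + (-150/61 + 512*(1/300)) = 872640 + (-150/61 + 128/75) = 872640 - 3442/4575 = 3992324558/4575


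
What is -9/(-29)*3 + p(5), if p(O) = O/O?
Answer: 56/29 ≈ 1.9310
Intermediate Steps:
p(O) = 1
-9/(-29)*3 + p(5) = -9/(-29)*3 + 1 = -9*(-1/29)*3 + 1 = (9/29)*3 + 1 = 27/29 + 1 = 56/29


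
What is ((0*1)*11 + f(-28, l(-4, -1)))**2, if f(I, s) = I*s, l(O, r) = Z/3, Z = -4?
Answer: 12544/9 ≈ 1393.8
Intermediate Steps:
l(O, r) = -4/3
((0*1)*11 + f(-28, l(-4, -1)))**2 = ((0*1)*11 - 28*(-4/3))**2 = (0*11 + 112/3)**2 = (0 + 112/3)**2 = (112/3)**2 = 12544/9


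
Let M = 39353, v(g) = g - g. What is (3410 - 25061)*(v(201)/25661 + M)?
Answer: -852031803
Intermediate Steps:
v(g) = 0
(3410 - 25061)*(v(201)/25661 + M) = (3410 - 25061)*(0/25661 + 39353) = -21651*(0*(1/25661) + 39353) = -21651*(0 + 39353) = -21651*39353 = -852031803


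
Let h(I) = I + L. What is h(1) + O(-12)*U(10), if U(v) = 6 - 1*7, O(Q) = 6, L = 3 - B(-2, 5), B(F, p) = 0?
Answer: -2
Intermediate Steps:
L = 3 (L = 3 - 1*0 = 3 + 0 = 3)
U(v) = -1 (U(v) = 6 - 7 = -1)
h(I) = 3 + I (h(I) = I + 3 = 3 + I)
h(1) + O(-12)*U(10) = (3 + 1) + 6*(-1) = 4 - 6 = -2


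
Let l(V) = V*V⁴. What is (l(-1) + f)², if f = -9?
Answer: 100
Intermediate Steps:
l(V) = V⁵
(l(-1) + f)² = ((-1)⁵ - 9)² = (-1 - 9)² = (-10)² = 100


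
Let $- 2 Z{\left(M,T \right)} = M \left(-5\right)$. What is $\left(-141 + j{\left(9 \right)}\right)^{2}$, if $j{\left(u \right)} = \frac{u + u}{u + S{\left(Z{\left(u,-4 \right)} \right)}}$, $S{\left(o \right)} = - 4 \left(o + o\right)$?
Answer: $\frac{7187761}{361} \approx 19911.0$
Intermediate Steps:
$Z{\left(M,T \right)} = \frac{5 M}{2}$ ($Z{\left(M,T \right)} = - \frac{M \left(-5\right)}{2} = - \frac{\left(-5\right) M}{2} = \frac{5 M}{2}$)
$S{\left(o \right)} = - 8 o$ ($S{\left(o \right)} = - 4 \cdot 2 o = - 8 o$)
$j{\left(u \right)} = - \frac{2}{19}$ ($j{\left(u \right)} = \frac{u + u}{u - 8 \frac{5 u}{2}} = \frac{2 u}{u - 20 u} = \frac{2 u}{\left(-19\right) u} = 2 u \left(- \frac{1}{19 u}\right) = - \frac{2}{19}$)
$\left(-141 + j{\left(9 \right)}\right)^{2} = \left(-141 - \frac{2}{19}\right)^{2} = \left(- \frac{2681}{19}\right)^{2} = \frac{7187761}{361}$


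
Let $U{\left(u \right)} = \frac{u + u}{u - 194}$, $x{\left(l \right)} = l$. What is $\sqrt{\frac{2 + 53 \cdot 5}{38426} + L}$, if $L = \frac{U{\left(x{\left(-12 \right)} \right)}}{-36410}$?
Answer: $\frac{\sqrt{36057217827742929510}}{72053168990} \approx 0.083338$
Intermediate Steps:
$U{\left(u \right)} = \frac{2 u}{-194 + u}$
$L = - \frac{6}{1875115}$ ($L = \frac{2 \left(-12\right) \frac{1}{-194 - 12}}{-36410} = 2 \left(-12\right) \frac{1}{-206} \left(- \frac{1}{36410}\right) = 2 \left(-12\right) \left(- \frac{1}{206}\right) \left(- \frac{1}{36410}\right) = \frac{12}{103} \left(- \frac{1}{36410}\right) = - \frac{6}{1875115} \approx -3.1998 \cdot 10^{-6}$)
$\sqrt{\frac{2 + 53 \cdot 5}{38426} + L} = \sqrt{\frac{2 + 53 \cdot 5}{38426} - \frac{6}{1875115}} = \sqrt{\left(2 + 265\right) \frac{1}{38426} - \frac{6}{1875115}} = \sqrt{267 \cdot \frac{1}{38426} - \frac{6}{1875115}} = \sqrt{\frac{267}{38426} - \frac{6}{1875115}} = \sqrt{\frac{500425149}{72053168990}} = \frac{\sqrt{36057217827742929510}}{72053168990}$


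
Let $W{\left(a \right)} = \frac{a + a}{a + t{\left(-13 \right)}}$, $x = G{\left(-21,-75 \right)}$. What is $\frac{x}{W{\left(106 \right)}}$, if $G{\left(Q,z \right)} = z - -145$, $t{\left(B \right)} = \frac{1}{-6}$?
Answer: $\frac{22225}{636} \approx 34.945$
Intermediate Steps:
$t{\left(B \right)} = - \frac{1}{6}$
$G{\left(Q,z \right)} = 145 + z$ ($G{\left(Q,z \right)} = z + 145 = 145 + z$)
$x = 70$ ($x = 145 - 75 = 70$)
$W{\left(a \right)} = \frac{2 a}{- \frac{1}{6} + a}$ ($W{\left(a \right)} = \frac{a + a}{a - \frac{1}{6}} = \frac{2 a}{- \frac{1}{6} + a}$)
$\frac{x}{W{\left(106 \right)}} = \frac{70}{12 \cdot 106 \frac{1}{-1 + 6 \cdot 106}} = \frac{70}{12 \cdot 106 \frac{1}{-1 + 636}} = \frac{70}{12 \cdot 106 \cdot \frac{1}{635}} = \frac{70}{\frac{1272}{635}} = 70 \cdot \frac{635}{1272} = \frac{22225}{636}$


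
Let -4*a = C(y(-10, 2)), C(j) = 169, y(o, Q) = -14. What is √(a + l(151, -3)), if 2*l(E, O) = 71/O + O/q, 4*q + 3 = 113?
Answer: I*√5895615/330 ≈ 7.3578*I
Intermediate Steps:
q = 55/2 (q = -¾ + (¼)*113 = -¾ + 113/4 = 55/2 ≈ 27.500)
a = -169/4 (a = -¼*169 = -169/4 ≈ -42.250)
l(E, O) = O/55 + 71/(2*O) (l(E, O) = (71/O + O/(55/2))/2 = (71/O + O*(2/55))/2 = (71/O + 2*O/55)/2 = O/55 + 71/(2*O))
√(a + l(151, -3)) = √(-169/4 + ((1/55)*(-3) + (71/2)/(-3))) = √(-169/4 + (-3/55 + (71/2)*(-⅓))) = √(-169/4 + (-3/55 - 71/6)) = √(-169/4 - 3923/330) = √(-35731/660) = I*√5895615/330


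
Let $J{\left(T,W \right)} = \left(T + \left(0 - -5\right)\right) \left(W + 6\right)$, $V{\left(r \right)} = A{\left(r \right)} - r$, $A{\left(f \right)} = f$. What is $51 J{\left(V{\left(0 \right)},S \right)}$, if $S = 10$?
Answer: $4080$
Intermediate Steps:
$V{\left(r \right)} = 0$ ($V{\left(r \right)} = r - r = 0$)
$J{\left(T,W \right)} = \left(5 + T\right) \left(6 + W\right)$ ($J{\left(T,W \right)} = \left(T + \left(0 + 5\right)\right) \left(6 + W\right) = \left(T + 5\right) \left(6 + W\right) = \left(5 + T\right) \left(6 + W\right)$)
$51 J{\left(V{\left(0 \right)},S \right)} = 51 \left(30 + 5 \cdot 10 + 6 \cdot 0 + 0 \cdot 10\right) = 51 \left(30 + 50 + 0 + 0\right) = 51 \cdot 80 = 4080$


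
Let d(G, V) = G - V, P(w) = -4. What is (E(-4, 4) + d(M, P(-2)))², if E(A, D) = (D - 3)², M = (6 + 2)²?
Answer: 4761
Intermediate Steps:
M = 64 (M = 8² = 64)
E(A, D) = (-3 + D)²
(E(-4, 4) + d(M, P(-2)))² = ((-3 + 4)² + (64 - 1*(-4)))² = (1² + (64 + 4))² = (1 + 68)² = 69² = 4761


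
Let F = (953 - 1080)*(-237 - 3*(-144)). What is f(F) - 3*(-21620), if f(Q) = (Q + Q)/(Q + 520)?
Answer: 24193542/373 ≈ 64862.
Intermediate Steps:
F = -24765 (F = -127*(-237 + 432) = -127*195 = -24765)
f(Q) = 2*Q/(520 + Q) (f(Q) = (2*Q)/(520 + Q) = 2*Q/(520 + Q))
f(F) - 3*(-21620) = 2*(-24765)/(520 - 24765) - 3*(-21620) = 2*(-24765)/(-24245) + 64860 = 2*(-24765)*(-1/24245) + 64860 = 762/373 + 64860 = 24193542/373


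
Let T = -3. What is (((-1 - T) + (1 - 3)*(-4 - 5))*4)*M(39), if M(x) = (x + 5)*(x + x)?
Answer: 274560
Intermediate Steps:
M(x) = 2*x*(5 + x) (M(x) = (5 + x)*(2*x) = 2*x*(5 + x))
(((-1 - T) + (1 - 3)*(-4 - 5))*4)*M(39) = (((-1 - 1*(-3)) + (1 - 3)*(-4 - 5))*4)*(2*39*(5 + 39)) = (((-1 + 3) - 2*(-9))*4)*(2*39*44) = ((2 + 18)*4)*3432 = (20*4)*3432 = 80*3432 = 274560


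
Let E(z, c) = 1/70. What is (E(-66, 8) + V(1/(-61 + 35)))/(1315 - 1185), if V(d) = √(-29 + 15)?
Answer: 1/9100 + I*√14/130 ≈ 0.00010989 + 0.028782*I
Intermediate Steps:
E(z, c) = 1/70
V(d) = I*√14 (V(d) = √(-14) = I*√14)
(E(-66, 8) + V(1/(-61 + 35)))/(1315 - 1185) = (1/70 + I*√14)/(1315 - 1185) = (1/70 + I*√14)/130 = (1/70 + I*√14)*(1/130) = 1/9100 + I*√14/130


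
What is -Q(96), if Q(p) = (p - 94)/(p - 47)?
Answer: -2/49 ≈ -0.040816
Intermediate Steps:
Q(p) = (-94 + p)/(-47 + p)
-Q(96) = -(-94 + 96)/(-47 + 96) = -2/49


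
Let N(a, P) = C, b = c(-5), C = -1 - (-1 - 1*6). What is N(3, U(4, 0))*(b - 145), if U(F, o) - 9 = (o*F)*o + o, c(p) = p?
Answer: -900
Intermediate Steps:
C = 6 (C = -1 - (-1 - 6) = -1 - 1*(-7) = -1 + 7 = 6)
b = -5
U(F, o) = 9 + o + F*o² (U(F, o) = 9 + ((o*F)*o + o) = 9 + ((F*o)*o + o) = 9 + (F*o² + o) = 9 + (o + F*o²) = 9 + o + F*o²)
N(a, P) = 6
N(3, U(4, 0))*(b - 145) = 6*(-5 - 145) = 6*(-150) = -900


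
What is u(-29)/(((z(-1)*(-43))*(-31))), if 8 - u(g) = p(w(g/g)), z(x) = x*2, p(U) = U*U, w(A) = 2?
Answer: -2/1333 ≈ -0.0015004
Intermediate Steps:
p(U) = U²
z(x) = 2*x
u(g) = 4 (u(g) = 8 - 1*2² = 8 - 1*4 = 8 - 4 = 4)
u(-29)/(((z(-1)*(-43))*(-31))) = 4/((((2*(-1))*(-43))*(-31))) = 4/((-2*(-43)*(-31))) = 4/((86*(-31))) = 4/(-2666) = 4*(-1/2666) = -2/1333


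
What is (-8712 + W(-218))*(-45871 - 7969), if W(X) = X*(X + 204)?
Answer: 304734400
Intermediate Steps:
W(X) = X*(204 + X)
(-8712 + W(-218))*(-45871 - 7969) = (-8712 - 218*(204 - 218))*(-45871 - 7969) = (-8712 - 218*(-14))*(-53840) = (-8712 + 3052)*(-53840) = -5660*(-53840) = 304734400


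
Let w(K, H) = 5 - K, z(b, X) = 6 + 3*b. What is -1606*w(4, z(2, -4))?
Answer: -1606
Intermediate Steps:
-1606*w(4, z(2, -4)) = -1606*(5 - 1*4) = -1606*(5 - 4) = -1606*1 = -1606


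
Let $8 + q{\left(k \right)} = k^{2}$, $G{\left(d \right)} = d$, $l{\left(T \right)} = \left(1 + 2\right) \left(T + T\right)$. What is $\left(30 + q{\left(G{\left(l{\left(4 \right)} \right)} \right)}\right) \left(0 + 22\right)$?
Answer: $13156$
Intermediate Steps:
$l{\left(T \right)} = 6 T$ ($l{\left(T \right)} = 3 \cdot 2 T = 6 T$)
$q{\left(k \right)} = -8 + k^{2}$
$\left(30 + q{\left(G{\left(l{\left(4 \right)} \right)} \right)}\right) \left(0 + 22\right) = \left(30 - \left(8 - \left(6 \cdot 4\right)^{2}\right)\right) \left(0 + 22\right) = \left(30 - \left(8 - 24^{2}\right)\right) 22 = \left(30 + \left(-8 + 576\right)\right) 22 = \left(30 + 568\right) 22 = 598 \cdot 22 = 13156$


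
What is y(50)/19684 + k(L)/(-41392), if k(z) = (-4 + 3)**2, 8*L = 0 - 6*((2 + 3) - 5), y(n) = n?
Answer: 512479/203690032 ≈ 0.0025160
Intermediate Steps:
L = 0 (L = (0 - 6*((2 + 3) - 5))/8 = (0 - 6*(5 - 5))/8 = (0 - 6*0)/8 = (0 + 0)/8 = (1/8)*0 = 0)
k(z) = 1 (k(z) = (-1)**2 = 1)
y(50)/19684 + k(L)/(-41392) = 50/19684 + 1/(-41392) = 50*(1/19684) + 1*(-1/41392) = 25/9842 - 1/41392 = 512479/203690032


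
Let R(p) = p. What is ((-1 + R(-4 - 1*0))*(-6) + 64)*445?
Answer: 41830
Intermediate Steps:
((-1 + R(-4 - 1*0))*(-6) + 64)*445 = ((-1 + (-4 - 1*0))*(-6) + 64)*445 = ((-1 + (-4 + 0))*(-6) + 64)*445 = ((-1 - 4)*(-6) + 64)*445 = (-5*(-6) + 64)*445 = (30 + 64)*445 = 94*445 = 41830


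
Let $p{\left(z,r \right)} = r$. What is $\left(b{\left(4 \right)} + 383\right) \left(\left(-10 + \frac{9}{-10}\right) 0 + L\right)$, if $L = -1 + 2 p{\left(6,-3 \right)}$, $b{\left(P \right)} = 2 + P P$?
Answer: $-2807$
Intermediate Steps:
$b{\left(P \right)} = 2 + P^{2}$
$L = -7$ ($L = -1 + 2 \left(-3\right) = -1 - 6 = -7$)
$\left(b{\left(4 \right)} + 383\right) \left(\left(-10 + \frac{9}{-10}\right) 0 + L\right) = \left(\left(2 + 4^{2}\right) + 383\right) \left(\left(-10 + \frac{9}{-10}\right) 0 - 7\right) = \left(\left(2 + 16\right) + 383\right) \left(\left(-10 + 9 \left(- \frac{1}{10}\right)\right) 0 - 7\right) = \left(18 + 383\right) \left(\left(-10 - \frac{9}{10}\right) 0 - 7\right) = 401 \left(\left(- \frac{109}{10}\right) 0 - 7\right) = 401 \left(0 - 7\right) = 401 \left(-7\right) = -2807$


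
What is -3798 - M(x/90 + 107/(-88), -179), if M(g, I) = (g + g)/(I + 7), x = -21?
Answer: -431150873/113520 ≈ -3798.0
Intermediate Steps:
M(g, I) = 2*g/(7 + I) (M(g, I) = (2*g)/(7 + I) = 2*g/(7 + I))
-3798 - M(x/90 + 107/(-88), -179) = -3798 - 2*(-21/90 + 107/(-88))/(7 - 179) = -3798 - 2*(-21*1/90 + 107*(-1/88))/(-172) = -3798 - 2*(-7/30 - 107/88)*(-1)/172 = -3798 - 2*(-1913)*(-1)/(1320*172) = -3798 - 1*1913/113520 = -3798 - 1913/113520 = -431150873/113520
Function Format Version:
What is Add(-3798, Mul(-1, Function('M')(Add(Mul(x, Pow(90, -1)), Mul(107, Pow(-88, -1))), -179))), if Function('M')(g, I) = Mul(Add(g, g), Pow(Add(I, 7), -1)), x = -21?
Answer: Rational(-431150873, 113520) ≈ -3798.0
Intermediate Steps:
Function('M')(g, I) = Mul(2, g, Pow(Add(7, I), -1)) (Function('M')(g, I) = Mul(Mul(2, g), Pow(Add(7, I), -1)) = Mul(2, g, Pow(Add(7, I), -1)))
Add(-3798, Mul(-1, Function('M')(Add(Mul(x, Pow(90, -1)), Mul(107, Pow(-88, -1))), -179))) = Add(-3798, Mul(-1, Mul(2, Add(Mul(-21, Pow(90, -1)), Mul(107, Pow(-88, -1))), Pow(Add(7, -179), -1)))) = Add(-3798, Mul(-1, Mul(2, Add(Mul(-21, Rational(1, 90)), Mul(107, Rational(-1, 88))), Pow(-172, -1)))) = Add(-3798, Mul(-1, Mul(2, Add(Rational(-7, 30), Rational(-107, 88)), Rational(-1, 172)))) = Add(-3798, Mul(-1, Mul(2, Rational(-1913, 1320), Rational(-1, 172)))) = Add(-3798, Mul(-1, Rational(1913, 113520))) = Add(-3798, Rational(-1913, 113520)) = Rational(-431150873, 113520)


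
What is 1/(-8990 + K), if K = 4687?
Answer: -1/4303 ≈ -0.00023240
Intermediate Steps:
1/(-8990 + K) = 1/(-8990 + 4687) = 1/(-4303) = -1/4303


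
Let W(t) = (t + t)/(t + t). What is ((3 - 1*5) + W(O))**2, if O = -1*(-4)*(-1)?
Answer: 1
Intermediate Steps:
O = -4 (O = 4*(-1) = -4)
W(t) = 1 (W(t) = (2*t)/((2*t)) = (2*t)*(1/(2*t)) = 1)
((3 - 1*5) + W(O))**2 = ((3 - 1*5) + 1)**2 = ((3 - 5) + 1)**2 = (-2 + 1)**2 = (-1)**2 = 1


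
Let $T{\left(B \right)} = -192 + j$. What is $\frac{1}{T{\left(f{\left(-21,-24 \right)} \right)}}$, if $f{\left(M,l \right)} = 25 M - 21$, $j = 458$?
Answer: $\frac{1}{266} \approx 0.0037594$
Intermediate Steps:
$f{\left(M,l \right)} = -21 + 25 M$
$T{\left(B \right)} = 266$ ($T{\left(B \right)} = -192 + 458 = 266$)
$\frac{1}{T{\left(f{\left(-21,-24 \right)} \right)}} = \frac{1}{266}$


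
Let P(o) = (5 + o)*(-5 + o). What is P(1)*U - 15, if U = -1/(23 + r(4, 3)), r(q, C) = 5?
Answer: -99/7 ≈ -14.143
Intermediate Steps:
P(o) = (-5 + o)*(5 + o)
U = -1/28 (U = -1/(23 + 5) = -1/28 ≈ -0.035714)
P(1)*U - 15 = (-25 + 1²)*(-1/28) - 15 = (-25 + 1)*(-1/28) - 15 = -24*(-1/28) - 15 = 6/7 - 15 = -99/7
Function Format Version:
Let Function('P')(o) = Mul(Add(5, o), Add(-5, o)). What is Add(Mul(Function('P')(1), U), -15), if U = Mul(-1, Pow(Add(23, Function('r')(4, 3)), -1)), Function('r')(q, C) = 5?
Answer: Rational(-99, 7) ≈ -14.143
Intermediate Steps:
Function('P')(o) = Mul(Add(-5, o), Add(5, o))
U = Rational(-1, 28) (U = Mul(-1, Pow(Add(23, 5), -1)) = Mul(-1, Pow(28, -1)) = Mul(-1, Rational(1, 28)) = Rational(-1, 28) ≈ -0.035714)
Add(Mul(Function('P')(1), U), -15) = Add(Mul(Add(-25, Pow(1, 2)), Rational(-1, 28)), -15) = Add(Mul(Add(-25, 1), Rational(-1, 28)), -15) = Add(Mul(-24, Rational(-1, 28)), -15) = Add(Rational(6, 7), -15) = Rational(-99, 7)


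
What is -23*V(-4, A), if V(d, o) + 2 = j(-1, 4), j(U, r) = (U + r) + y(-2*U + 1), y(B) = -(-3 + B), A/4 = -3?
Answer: -23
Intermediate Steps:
A = -12 (A = 4*(-3) = -12)
y(B) = 3 - B
j(U, r) = 2 + r + 3*U (j(U, r) = (U + r) + (3 - (-2*U + 1)) = (U + r) + (3 - (1 - 2*U)) = (U + r) + (3 + (-1 + 2*U)) = (U + r) + (2 + 2*U) = 2 + r + 3*U)
V(d, o) = 1 (V(d, o) = -2 + (2 + 4 + 3*(-1)) = -2 + (2 + 4 - 3) = -2 + 3 = 1)
-23*V(-4, A) = -23*1 = -23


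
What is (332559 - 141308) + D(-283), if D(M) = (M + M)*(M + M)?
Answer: 511607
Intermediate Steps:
D(M) = 4*M² (D(M) = (2*M)*(2*M) = 4*M²)
(332559 - 141308) + D(-283) = (332559 - 141308) + 4*(-283)² = 191251 + 4*80089 = 191251 + 320356 = 511607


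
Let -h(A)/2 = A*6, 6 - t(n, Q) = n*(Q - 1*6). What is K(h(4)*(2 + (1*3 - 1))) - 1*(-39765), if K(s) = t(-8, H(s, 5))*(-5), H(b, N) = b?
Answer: 47655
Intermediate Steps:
t(n, Q) = 6 - n*(-6 + Q) (t(n, Q) = 6 - n*(Q - 1*6) = 6 - n*(Q - 6) = 6 - n*(-6 + Q))
h(A) = -12*A (h(A) = -2*A*6 = -12*A)
K(s) = 210 - 40*s (K(s) = (6 + 6*(-8) - 1*s*(-8))*(-5) = (6 - 48 + 8*s)*(-5) = (-42 + 8*s)*(-5) = 210 - 40*s)
K(h(4)*(2 + (1*3 - 1))) - 1*(-39765) = (210 - 40*(-12*4)*(2 + (1*3 - 1))) - 1*(-39765) = (210 - (-1920)*(2 + (3 - 1))) + 39765 = (210 - (-1920)*(2 + 2)) + 39765 = (210 - (-1920)*4) + 39765 = (210 - 40*(-192)) + 39765 = (210 + 7680) + 39765 = 7890 + 39765 = 47655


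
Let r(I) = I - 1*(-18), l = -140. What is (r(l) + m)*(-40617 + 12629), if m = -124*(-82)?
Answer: -281167448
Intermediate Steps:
m = 10168
r(I) = 18 + I (r(I) = I + 18 = 18 + I)
(r(l) + m)*(-40617 + 12629) = ((18 - 140) + 10168)*(-40617 + 12629) = (-122 + 10168)*(-27988) = 10046*(-27988) = -281167448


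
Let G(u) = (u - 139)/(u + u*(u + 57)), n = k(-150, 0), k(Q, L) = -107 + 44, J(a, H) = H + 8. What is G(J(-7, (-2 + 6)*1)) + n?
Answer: -53047/840 ≈ -63.151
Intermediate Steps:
J(a, H) = 8 + H
k(Q, L) = -63
n = -63
G(u) = (-139 + u)/(u + u*(57 + u))
G(J(-7, (-2 + 6)*1)) + n = (-139 + (8 + (-2 + 6)*1))/((8 + (-2 + 6)*1)*(58 + (8 + (-2 + 6)*1))) - 63 = (-139 + (8 + 4*1))/((8 + 4*1)*(58 + (8 + 4*1))) - 63 = (-139 + (8 + 4))/((8 + 4)*(58 + (8 + 4))) - 63 = (-139 + 12)/(12*(58 + 12)) - 63 = (1/12)*(-127)/70 - 63 = (1/12)*(1/70)*(-127) - 63 = -127/840 - 63 = -53047/840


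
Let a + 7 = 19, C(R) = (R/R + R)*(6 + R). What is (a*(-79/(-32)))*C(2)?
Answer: 711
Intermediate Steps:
C(R) = (1 + R)*(6 + R)
a = 12 (a = -7 + 19 = 12)
(a*(-79/(-32)))*C(2) = (12*(-79/(-32)))*(6 + 2**2 + 7*2) = (12*(-79*(-1/32)))*(6 + 4 + 14) = (12*(79/32))*24 = (237/8)*24 = 711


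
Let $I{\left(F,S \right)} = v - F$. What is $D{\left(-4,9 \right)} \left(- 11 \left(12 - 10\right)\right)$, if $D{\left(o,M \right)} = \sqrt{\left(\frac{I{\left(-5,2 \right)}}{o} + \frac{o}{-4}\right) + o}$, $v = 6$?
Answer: $- 11 i \sqrt{23} \approx - 52.754 i$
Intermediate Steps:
$I{\left(F,S \right)} = 6 - F$
$D{\left(o,M \right)} = \sqrt{\frac{11}{o} + \frac{3 o}{4}}$ ($D{\left(o,M \right)} = \sqrt{\left(\frac{6 - -5}{o} + \frac{o}{-4}\right) + o} = \sqrt{\left(\frac{6 + 5}{o} + o \left(- \frac{1}{4}\right)\right) + o} = \sqrt{\left(\frac{11}{o} - \frac{o}{4}\right) + o} = \sqrt{\frac{11}{o} + \frac{3 o}{4}}$)
$D{\left(-4,9 \right)} \left(- 11 \left(12 - 10\right)\right) = \frac{\sqrt{3 \left(-4\right) + \frac{44}{-4}}}{2} \left(- 11 \left(12 - 10\right)\right) = \frac{\sqrt{-12 + 44 \left(- \frac{1}{4}\right)}}{2} \left(\left(-11\right) 2\right) = \frac{\sqrt{-12 - 11}}{2} \left(-22\right) = \frac{\sqrt{-23}}{2} \left(-22\right) = \frac{i \sqrt{23}}{2} \left(-22\right) = - 11 i \sqrt{23}$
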